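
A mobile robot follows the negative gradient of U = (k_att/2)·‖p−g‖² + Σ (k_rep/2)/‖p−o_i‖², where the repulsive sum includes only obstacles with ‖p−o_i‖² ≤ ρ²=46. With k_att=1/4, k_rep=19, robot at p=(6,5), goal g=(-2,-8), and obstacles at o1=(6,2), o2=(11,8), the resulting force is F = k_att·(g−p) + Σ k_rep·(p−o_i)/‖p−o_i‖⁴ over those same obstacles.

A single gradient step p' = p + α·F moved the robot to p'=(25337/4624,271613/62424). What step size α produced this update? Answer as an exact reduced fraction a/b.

F_att = 1/4·(g−p) = 1/4·(-8,-13) = (-2.0000,-3.2500)
o1: d²=9 ≤ ρ²=46; F_rep = 19·(0,3)/9² = (0.0000,0.7037)
o2: d²=34 ≤ ρ²=46; F_rep = 19·(-5,-3)/34² = (-0.0822,-0.0493)
F = F_att + ΣF_rep = (-2.0822,-2.5956)
Δp = p'−p = (-0.5205,-0.6489); α = Δx/Fx = (-2407/4624) / (-2407/1156) = 1/4
check: Δy/Fy = (-40507/62424) / (-40507/15606) = 1/4 ✓

α = 1/4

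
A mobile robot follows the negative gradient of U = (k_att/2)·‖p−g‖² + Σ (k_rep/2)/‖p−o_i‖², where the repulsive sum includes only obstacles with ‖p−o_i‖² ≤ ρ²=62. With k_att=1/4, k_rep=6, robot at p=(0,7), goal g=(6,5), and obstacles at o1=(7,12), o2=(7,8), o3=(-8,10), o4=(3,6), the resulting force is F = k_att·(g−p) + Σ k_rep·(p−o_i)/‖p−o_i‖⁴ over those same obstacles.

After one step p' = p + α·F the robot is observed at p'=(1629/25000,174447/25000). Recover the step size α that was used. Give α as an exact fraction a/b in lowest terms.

α = 1/20

F_att = 1/4·(g−p) = 1/4·(6,-2) = (1.5000,-0.5000)
o1: d²=74 > ρ²=62 → inactive
o2: d²=50 ≤ ρ²=62; F_rep = 6·(-7,-1)/50² = (-0.0168,-0.0024)
o3: d²=73 > ρ²=62 → inactive
o4: d²=10 ≤ ρ²=62; F_rep = 6·(-3,1)/10² = (-0.1800,0.0600)
F = F_att + ΣF_rep = (1.3032,-0.4424)
Δp = p'−p = (0.0652,-0.0221); α = Δx/Fx = (1629/25000) / (1629/1250) = 1/20
check: Δy/Fy = (-553/25000) / (-553/1250) = 1/20 ✓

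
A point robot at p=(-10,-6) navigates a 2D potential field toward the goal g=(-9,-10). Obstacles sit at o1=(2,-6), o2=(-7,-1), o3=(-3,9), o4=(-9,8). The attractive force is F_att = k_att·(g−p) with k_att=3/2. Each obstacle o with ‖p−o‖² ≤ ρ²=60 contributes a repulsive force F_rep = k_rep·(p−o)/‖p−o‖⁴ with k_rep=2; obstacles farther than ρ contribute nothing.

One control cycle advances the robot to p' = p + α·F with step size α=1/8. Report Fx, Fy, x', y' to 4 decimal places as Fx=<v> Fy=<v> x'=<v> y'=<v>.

F_att = 3/2·(g−p) = 3/2·(1,-4) = (1.5000,-6.0000)
o1: d²=144 > ρ²=60 → inactive
o2: d²=34 ≤ ρ²=60; F_rep = 2·(-3,-5)/34² = (-0.0052,-0.0087)
o3: d²=274 > ρ²=60 → inactive
o4: d²=197 > ρ²=60 → inactive
F = F_att + ΣF_rep = (1.4948,-6.0087)
p' = p + 1/8·F = (-9.8131,-6.7511)

Fx=1.4948 Fy=-6.0087 x'=-9.8131 y'=-6.7511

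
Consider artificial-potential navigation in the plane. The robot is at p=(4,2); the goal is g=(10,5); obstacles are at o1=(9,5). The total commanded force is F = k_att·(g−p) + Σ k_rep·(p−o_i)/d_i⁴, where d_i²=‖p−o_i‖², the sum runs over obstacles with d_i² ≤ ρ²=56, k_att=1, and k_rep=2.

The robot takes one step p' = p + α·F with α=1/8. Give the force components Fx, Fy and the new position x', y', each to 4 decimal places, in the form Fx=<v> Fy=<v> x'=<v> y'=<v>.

F_att = 1·(g−p) = 1·(6,3) = (6.0000,3.0000)
o1: d²=34 ≤ ρ²=56; F_rep = 2·(-5,-3)/34² = (-0.0087,-0.0052)
F = F_att + ΣF_rep = (5.9913,2.9948)
p' = p + 1/8·F = (4.7489,2.3744)

Fx=5.9913 Fy=2.9948 x'=4.7489 y'=2.3744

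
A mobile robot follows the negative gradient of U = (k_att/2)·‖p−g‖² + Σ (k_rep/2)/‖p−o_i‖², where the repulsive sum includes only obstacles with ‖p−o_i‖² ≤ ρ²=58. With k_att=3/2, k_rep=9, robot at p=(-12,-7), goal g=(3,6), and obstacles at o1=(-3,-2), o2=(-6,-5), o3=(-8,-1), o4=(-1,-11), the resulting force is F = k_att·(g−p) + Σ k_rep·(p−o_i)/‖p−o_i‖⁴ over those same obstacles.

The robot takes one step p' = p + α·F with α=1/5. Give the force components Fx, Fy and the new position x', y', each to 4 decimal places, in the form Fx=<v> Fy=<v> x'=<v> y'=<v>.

F_att = 3/2·(g−p) = 3/2·(15,13) = (22.5000,19.5000)
o1: d²=106 > ρ²=58 → inactive
o2: d²=40 ≤ ρ²=58; F_rep = 9·(-6,-2)/40² = (-0.0338,-0.0112)
o3: d²=52 ≤ ρ²=58; F_rep = 9·(-4,-6)/52² = (-0.0133,-0.0200)
o4: d²=137 > ρ²=58 → inactive
F = F_att + ΣF_rep = (22.4529,19.4688)
p' = p + 1/5·F = (-7.5094,-3.1062)

Fx=22.4529 Fy=19.4688 x'=-7.5094 y'=-3.1062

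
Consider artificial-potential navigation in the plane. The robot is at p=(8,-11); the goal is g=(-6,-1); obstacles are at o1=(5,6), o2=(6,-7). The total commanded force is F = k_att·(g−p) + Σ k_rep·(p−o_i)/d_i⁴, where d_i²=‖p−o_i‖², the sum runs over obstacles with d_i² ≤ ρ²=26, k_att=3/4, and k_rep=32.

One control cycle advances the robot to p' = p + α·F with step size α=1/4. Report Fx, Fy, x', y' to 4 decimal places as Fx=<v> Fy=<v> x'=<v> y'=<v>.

Fx=-10.3400 Fy=7.1800 x'=5.4150 y'=-9.2050

F_att = 3/4·(g−p) = 3/4·(-14,10) = (-10.5000,7.5000)
o1: d²=298 > ρ²=26 → inactive
o2: d²=20 ≤ ρ²=26; F_rep = 32·(2,-4)/20² = (0.1600,-0.3200)
F = F_att + ΣF_rep = (-10.3400,7.1800)
p' = p + 1/4·F = (5.4150,-9.2050)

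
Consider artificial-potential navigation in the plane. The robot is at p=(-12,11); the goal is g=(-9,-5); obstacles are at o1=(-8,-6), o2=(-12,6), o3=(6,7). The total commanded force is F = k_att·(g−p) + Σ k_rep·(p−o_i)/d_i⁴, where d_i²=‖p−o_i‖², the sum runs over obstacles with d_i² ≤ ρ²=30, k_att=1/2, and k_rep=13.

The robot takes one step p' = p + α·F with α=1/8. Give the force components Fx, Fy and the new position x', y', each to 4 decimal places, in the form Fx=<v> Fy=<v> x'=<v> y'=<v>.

F_att = 1/2·(g−p) = 1/2·(3,-16) = (1.5000,-8.0000)
o1: d²=305 > ρ²=30 → inactive
o2: d²=25 ≤ ρ²=30; F_rep = 13·(0,5)/25² = (0.0000,0.1040)
o3: d²=340 > ρ²=30 → inactive
F = F_att + ΣF_rep = (1.5000,-7.8960)
p' = p + 1/8·F = (-11.8125,10.0130)

Fx=1.5000 Fy=-7.8960 x'=-11.8125 y'=10.0130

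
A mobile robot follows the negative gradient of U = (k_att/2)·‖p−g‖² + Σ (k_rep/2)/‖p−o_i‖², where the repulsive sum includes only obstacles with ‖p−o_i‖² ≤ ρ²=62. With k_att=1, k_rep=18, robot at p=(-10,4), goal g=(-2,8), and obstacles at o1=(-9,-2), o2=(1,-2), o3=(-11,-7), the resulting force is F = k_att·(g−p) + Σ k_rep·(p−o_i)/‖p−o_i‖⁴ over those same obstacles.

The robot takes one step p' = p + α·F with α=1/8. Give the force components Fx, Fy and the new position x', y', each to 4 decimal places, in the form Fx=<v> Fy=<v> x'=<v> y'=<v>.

Fx=7.9869 Fy=4.0789 x'=-9.0016 y'=4.5099

F_att = 1·(g−p) = 1·(8,4) = (8.0000,4.0000)
o1: d²=37 ≤ ρ²=62; F_rep = 18·(-1,6)/37² = (-0.0131,0.0789)
o2: d²=157 > ρ²=62 → inactive
o3: d²=122 > ρ²=62 → inactive
F = F_att + ΣF_rep = (7.9869,4.0789)
p' = p + 1/8·F = (-9.0016,4.5099)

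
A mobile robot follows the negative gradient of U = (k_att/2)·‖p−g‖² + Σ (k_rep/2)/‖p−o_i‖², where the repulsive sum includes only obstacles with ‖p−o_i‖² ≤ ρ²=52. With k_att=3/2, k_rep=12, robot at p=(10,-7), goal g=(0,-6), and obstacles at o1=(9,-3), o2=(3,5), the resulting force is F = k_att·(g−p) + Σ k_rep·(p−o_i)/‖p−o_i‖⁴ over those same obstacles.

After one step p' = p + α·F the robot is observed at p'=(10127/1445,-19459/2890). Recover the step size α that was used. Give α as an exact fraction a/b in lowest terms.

F_att = 3/2·(g−p) = 3/2·(-10,1) = (-15.0000,1.5000)
o1: d²=17 ≤ ρ²=52; F_rep = 12·(1,-4)/17² = (0.0415,-0.1661)
o2: d²=193 > ρ²=52 → inactive
F = F_att + ΣF_rep = (-14.9585,1.3339)
Δp = p'−p = (-2.9917,0.2668); α = Δx/Fx = (-4323/1445) / (-4323/289) = 1/5
check: Δy/Fy = (771/2890) / (771/578) = 1/5 ✓

α = 1/5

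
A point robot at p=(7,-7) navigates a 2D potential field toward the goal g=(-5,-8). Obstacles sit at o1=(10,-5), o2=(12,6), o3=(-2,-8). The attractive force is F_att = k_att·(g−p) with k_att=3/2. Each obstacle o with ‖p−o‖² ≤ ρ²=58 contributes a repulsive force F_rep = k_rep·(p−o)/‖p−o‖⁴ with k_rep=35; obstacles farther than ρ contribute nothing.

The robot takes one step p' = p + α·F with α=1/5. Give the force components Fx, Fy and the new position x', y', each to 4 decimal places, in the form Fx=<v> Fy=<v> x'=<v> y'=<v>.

Fx=-18.6213 Fy=-1.9142 x'=3.2757 y'=-7.3828

F_att = 3/2·(g−p) = 3/2·(-12,-1) = (-18.0000,-1.5000)
o1: d²=13 ≤ ρ²=58; F_rep = 35·(-3,-2)/13² = (-0.6213,-0.4142)
o2: d²=194 > ρ²=58 → inactive
o3: d²=82 > ρ²=58 → inactive
F = F_att + ΣF_rep = (-18.6213,-1.9142)
p' = p + 1/5·F = (3.2757,-7.3828)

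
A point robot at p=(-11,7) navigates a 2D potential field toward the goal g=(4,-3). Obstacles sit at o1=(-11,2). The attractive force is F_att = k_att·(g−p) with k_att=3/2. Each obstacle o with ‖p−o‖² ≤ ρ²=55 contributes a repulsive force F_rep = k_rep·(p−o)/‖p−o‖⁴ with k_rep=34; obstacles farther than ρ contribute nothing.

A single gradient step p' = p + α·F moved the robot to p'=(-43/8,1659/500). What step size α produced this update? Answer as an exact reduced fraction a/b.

α = 1/4

F_att = 3/2·(g−p) = 3/2·(15,-10) = (22.5000,-15.0000)
o1: d²=25 ≤ ρ²=55; F_rep = 34·(0,5)/25² = (0.0000,0.2720)
F = F_att + ΣF_rep = (22.5000,-14.7280)
Δp = p'−p = (5.6250,-3.6820); α = Δx/Fx = (45/8) / (45/2) = 1/4
check: Δy/Fy = (-1841/500) / (-1841/125) = 1/4 ✓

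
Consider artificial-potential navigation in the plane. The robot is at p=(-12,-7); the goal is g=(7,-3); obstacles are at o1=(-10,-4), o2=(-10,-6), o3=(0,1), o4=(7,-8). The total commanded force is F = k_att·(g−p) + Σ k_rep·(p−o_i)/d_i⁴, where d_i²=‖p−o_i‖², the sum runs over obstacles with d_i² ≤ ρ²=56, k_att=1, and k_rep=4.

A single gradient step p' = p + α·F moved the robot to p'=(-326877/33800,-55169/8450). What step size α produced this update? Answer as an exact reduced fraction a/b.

F_att = 1·(g−p) = 1·(19,4) = (19.0000,4.0000)
o1: d²=13 ≤ ρ²=56; F_rep = 4·(-2,-3)/13² = (-0.0473,-0.0710)
o2: d²=5 ≤ ρ²=56; F_rep = 4·(-2,-1)/5² = (-0.3200,-0.1600)
o3: d²=208 > ρ²=56 → inactive
o4: d²=362 > ρ²=56 → inactive
F = F_att + ΣF_rep = (18.6327,3.7690)
Δp = p'−p = (2.3291,0.4711); α = Δx/Fx = (78723/33800) / (78723/4225) = 1/8
check: Δy/Fy = (3981/8450) / (15924/4225) = 1/8 ✓

α = 1/8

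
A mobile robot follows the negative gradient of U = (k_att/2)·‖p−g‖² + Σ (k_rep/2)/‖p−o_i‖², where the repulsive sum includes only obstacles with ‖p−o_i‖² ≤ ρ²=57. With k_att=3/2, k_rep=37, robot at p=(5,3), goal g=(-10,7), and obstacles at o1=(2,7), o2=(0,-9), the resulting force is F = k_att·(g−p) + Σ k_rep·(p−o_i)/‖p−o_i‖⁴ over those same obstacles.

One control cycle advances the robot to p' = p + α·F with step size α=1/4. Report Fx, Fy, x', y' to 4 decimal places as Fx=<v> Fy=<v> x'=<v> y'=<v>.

Fx=-22.3224 Fy=5.7632 x'=-0.5806 y'=4.4408

F_att = 3/2·(g−p) = 3/2·(-15,4) = (-22.5000,6.0000)
o1: d²=25 ≤ ρ²=57; F_rep = 37·(3,-4)/25² = (0.1776,-0.2368)
o2: d²=169 > ρ²=57 → inactive
F = F_att + ΣF_rep = (-22.3224,5.7632)
p' = p + 1/4·F = (-0.5806,4.4408)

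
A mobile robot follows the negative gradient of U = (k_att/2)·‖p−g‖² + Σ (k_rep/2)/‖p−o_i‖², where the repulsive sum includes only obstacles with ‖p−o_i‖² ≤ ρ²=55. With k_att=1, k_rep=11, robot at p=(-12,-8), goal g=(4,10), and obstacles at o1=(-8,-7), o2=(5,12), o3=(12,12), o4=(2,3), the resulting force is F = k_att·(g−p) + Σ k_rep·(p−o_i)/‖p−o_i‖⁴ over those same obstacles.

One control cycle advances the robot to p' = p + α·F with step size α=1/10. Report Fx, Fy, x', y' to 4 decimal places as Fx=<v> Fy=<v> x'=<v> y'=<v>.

F_att = 1·(g−p) = 1·(16,18) = (16.0000,18.0000)
o1: d²=17 ≤ ρ²=55; F_rep = 11·(-4,-1)/17² = (-0.1522,-0.0381)
o2: d²=689 > ρ²=55 → inactive
o3: d²=976 > ρ²=55 → inactive
o4: d²=317 > ρ²=55 → inactive
F = F_att + ΣF_rep = (15.8478,17.9619)
p' = p + 1/10·F = (-10.4152,-6.2038)

Fx=15.8478 Fy=17.9619 x'=-10.4152 y'=-6.2038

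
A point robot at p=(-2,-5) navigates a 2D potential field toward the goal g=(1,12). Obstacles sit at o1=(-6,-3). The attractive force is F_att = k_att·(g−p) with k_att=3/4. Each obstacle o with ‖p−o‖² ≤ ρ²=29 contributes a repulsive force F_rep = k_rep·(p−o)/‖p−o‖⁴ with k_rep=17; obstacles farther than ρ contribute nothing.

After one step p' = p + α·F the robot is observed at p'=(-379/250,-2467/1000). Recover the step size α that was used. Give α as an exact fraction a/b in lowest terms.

α = 1/5

F_att = 3/4·(g−p) = 3/4·(3,17) = (2.2500,12.7500)
o1: d²=20 ≤ ρ²=29; F_rep = 17·(4,-2)/20² = (0.1700,-0.0850)
F = F_att + ΣF_rep = (2.4200,12.6650)
Δp = p'−p = (0.4840,2.5330); α = Δx/Fx = (121/250) / (121/50) = 1/5
check: Δy/Fy = (2533/1000) / (2533/200) = 1/5 ✓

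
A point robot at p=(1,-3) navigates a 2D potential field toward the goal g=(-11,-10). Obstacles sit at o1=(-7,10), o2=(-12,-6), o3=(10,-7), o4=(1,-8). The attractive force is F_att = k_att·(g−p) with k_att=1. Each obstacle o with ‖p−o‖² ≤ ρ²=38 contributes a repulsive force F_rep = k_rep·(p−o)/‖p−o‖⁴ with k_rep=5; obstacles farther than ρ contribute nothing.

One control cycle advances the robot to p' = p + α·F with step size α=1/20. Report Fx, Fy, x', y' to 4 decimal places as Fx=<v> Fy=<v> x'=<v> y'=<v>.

F_att = 1·(g−p) = 1·(-12,-7) = (-12.0000,-7.0000)
o1: d²=233 > ρ²=38 → inactive
o2: d²=178 > ρ²=38 → inactive
o3: d²=97 > ρ²=38 → inactive
o4: d²=25 ≤ ρ²=38; F_rep = 5·(0,5)/25² = (0.0000,0.0400)
F = F_att + ΣF_rep = (-12.0000,-6.9600)
p' = p + 1/20·F = (0.4000,-3.3480)

Fx=-12.0000 Fy=-6.9600 x'=0.4000 y'=-3.3480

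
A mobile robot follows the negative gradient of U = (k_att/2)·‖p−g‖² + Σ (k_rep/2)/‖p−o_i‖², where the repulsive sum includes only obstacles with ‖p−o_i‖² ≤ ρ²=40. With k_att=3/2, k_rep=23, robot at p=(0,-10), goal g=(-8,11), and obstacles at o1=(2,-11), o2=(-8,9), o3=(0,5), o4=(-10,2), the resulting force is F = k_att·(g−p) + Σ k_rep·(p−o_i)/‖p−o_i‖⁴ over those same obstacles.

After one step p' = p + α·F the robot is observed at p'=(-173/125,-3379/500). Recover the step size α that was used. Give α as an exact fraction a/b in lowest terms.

α = 1/10

F_att = 3/2·(g−p) = 3/2·(-8,21) = (-12.0000,31.5000)
o1: d²=5 ≤ ρ²=40; F_rep = 23·(-2,1)/5² = (-1.8400,0.9200)
o2: d²=425 > ρ²=40 → inactive
o3: d²=225 > ρ²=40 → inactive
o4: d²=244 > ρ²=40 → inactive
F = F_att + ΣF_rep = (-13.8400,32.4200)
Δp = p'−p = (-1.3840,3.2420); α = Δx/Fx = (-173/125) / (-346/25) = 1/10
check: Δy/Fy = (1621/500) / (1621/50) = 1/10 ✓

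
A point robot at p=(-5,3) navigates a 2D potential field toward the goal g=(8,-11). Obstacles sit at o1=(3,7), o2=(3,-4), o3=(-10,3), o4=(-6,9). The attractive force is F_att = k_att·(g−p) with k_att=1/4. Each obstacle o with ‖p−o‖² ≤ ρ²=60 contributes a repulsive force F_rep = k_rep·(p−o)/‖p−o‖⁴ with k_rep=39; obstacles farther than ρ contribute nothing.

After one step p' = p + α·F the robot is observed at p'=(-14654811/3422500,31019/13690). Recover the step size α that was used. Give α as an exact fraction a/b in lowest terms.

α = 1/5

F_att = 1/4·(g−p) = 1/4·(13,-14) = (3.2500,-3.5000)
o1: d²=80 > ρ²=60 → inactive
o2: d²=113 > ρ²=60 → inactive
o3: d²=25 ≤ ρ²=60; F_rep = 39·(5,0)/25² = (0.3120,0.0000)
o4: d²=37 ≤ ρ²=60; F_rep = 39·(1,-6)/37² = (0.0285,-0.1709)
F = F_att + ΣF_rep = (3.5905,-3.6709)
Δp = p'−p = (0.7181,-0.7342); α = Δx/Fx = (2457689/3422500) / (2457689/684500) = 1/5
check: Δy/Fy = (-10051/13690) / (-10051/2738) = 1/5 ✓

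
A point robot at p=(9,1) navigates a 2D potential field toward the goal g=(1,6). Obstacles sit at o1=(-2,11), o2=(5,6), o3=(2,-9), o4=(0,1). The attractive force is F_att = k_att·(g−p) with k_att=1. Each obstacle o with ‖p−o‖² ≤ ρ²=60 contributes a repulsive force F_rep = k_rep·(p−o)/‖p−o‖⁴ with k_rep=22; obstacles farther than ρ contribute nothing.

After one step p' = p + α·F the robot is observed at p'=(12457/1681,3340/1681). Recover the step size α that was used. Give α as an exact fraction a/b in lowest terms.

F_att = 1·(g−p) = 1·(-8,5) = (-8.0000,5.0000)
o1: d²=221 > ρ²=60 → inactive
o2: d²=41 ≤ ρ²=60; F_rep = 22·(4,-5)/41² = (0.0523,-0.0654)
o3: d²=149 > ρ²=60 → inactive
o4: d²=81 > ρ²=60 → inactive
F = F_att + ΣF_rep = (-7.9477,4.9346)
Δp = p'−p = (-1.5895,0.9869); α = Δx/Fx = (-2672/1681) / (-13360/1681) = 1/5
check: Δy/Fy = (1659/1681) / (8295/1681) = 1/5 ✓

α = 1/5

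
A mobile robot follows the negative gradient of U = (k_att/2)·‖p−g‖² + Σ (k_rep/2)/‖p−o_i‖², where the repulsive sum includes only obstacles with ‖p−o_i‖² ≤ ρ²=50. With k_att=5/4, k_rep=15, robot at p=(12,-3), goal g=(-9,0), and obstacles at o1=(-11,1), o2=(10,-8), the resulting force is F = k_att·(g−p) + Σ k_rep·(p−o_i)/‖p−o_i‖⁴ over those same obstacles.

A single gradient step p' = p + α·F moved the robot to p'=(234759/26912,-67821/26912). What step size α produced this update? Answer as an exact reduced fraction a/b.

F_att = 5/4·(g−p) = 5/4·(-21,3) = (-26.2500,3.7500)
o1: d²=545 > ρ²=50 → inactive
o2: d²=29 ≤ ρ²=50; F_rep = 15·(2,5)/29² = (0.0357,0.0892)
F = F_att + ΣF_rep = (-26.2143,3.8392)
Δp = p'−p = (-3.2768,0.4799); α = Δx/Fx = (-88185/26912) / (-88185/3364) = 1/8
check: Δy/Fy = (12915/26912) / (12915/3364) = 1/8 ✓

α = 1/8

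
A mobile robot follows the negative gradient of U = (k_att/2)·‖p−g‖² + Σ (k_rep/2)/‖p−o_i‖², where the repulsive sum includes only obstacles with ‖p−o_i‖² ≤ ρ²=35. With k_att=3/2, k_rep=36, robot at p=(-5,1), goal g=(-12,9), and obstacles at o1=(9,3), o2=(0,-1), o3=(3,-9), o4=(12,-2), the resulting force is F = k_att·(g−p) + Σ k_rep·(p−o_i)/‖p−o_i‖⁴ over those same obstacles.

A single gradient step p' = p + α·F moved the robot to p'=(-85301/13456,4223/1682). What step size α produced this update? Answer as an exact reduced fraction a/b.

α = 1/8

F_att = 3/2·(g−p) = 3/2·(-7,8) = (-10.5000,12.0000)
o1: d²=200 > ρ²=35 → inactive
o2: d²=29 ≤ ρ²=35; F_rep = 36·(-5,2)/29² = (-0.2140,0.0856)
o3: d²=164 > ρ²=35 → inactive
o4: d²=298 > ρ²=35 → inactive
F = F_att + ΣF_rep = (-10.7140,12.0856)
Δp = p'−p = (-1.3393,1.5107); α = Δx/Fx = (-18021/13456) / (-18021/1682) = 1/8
check: Δy/Fy = (2541/1682) / (10164/841) = 1/8 ✓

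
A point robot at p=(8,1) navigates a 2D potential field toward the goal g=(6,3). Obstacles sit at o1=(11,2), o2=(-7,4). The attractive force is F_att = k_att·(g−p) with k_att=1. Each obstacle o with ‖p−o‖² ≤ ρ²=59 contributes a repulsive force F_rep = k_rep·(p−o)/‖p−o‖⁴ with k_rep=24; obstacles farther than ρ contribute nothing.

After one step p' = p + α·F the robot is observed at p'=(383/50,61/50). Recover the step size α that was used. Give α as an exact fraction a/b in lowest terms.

F_att = 1·(g−p) = 1·(-2,2) = (-2.0000,2.0000)
o1: d²=10 ≤ ρ²=59; F_rep = 24·(-3,-1)/10² = (-0.7200,-0.2400)
o2: d²=234 > ρ²=59 → inactive
F = F_att + ΣF_rep = (-2.7200,1.7600)
Δp = p'−p = (-0.3400,0.2200); α = Δx/Fx = (-17/50) / (-68/25) = 1/8
check: Δy/Fy = (11/50) / (44/25) = 1/8 ✓

α = 1/8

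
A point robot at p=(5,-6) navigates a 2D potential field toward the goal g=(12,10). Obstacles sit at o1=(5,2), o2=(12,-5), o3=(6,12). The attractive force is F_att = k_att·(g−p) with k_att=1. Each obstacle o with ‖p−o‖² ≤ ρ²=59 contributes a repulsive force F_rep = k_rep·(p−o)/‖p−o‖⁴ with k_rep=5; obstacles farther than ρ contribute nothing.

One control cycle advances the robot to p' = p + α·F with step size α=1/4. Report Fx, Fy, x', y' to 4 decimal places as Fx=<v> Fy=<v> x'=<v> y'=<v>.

Fx=6.9860 Fy=15.9980 x'=6.7465 y'=-2.0005

F_att = 1·(g−p) = 1·(7,16) = (7.0000,16.0000)
o1: d²=64 > ρ²=59 → inactive
o2: d²=50 ≤ ρ²=59; F_rep = 5·(-7,-1)/50² = (-0.0140,-0.0020)
o3: d²=325 > ρ²=59 → inactive
F = F_att + ΣF_rep = (6.9860,15.9980)
p' = p + 1/4·F = (6.7465,-2.0005)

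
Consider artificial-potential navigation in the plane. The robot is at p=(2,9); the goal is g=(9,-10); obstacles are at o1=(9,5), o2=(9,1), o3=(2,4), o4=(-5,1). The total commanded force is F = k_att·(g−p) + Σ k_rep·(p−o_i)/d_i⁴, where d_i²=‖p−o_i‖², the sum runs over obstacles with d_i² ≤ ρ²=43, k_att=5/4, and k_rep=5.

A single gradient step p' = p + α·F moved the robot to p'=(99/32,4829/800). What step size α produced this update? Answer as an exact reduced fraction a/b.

α = 1/8

F_att = 5/4·(g−p) = 5/4·(7,-19) = (8.7500,-23.7500)
o1: d²=65 > ρ²=43 → inactive
o2: d²=113 > ρ²=43 → inactive
o3: d²=25 ≤ ρ²=43; F_rep = 5·(0,5)/25² = (0.0000,0.0400)
o4: d²=113 > ρ²=43 → inactive
F = F_att + ΣF_rep = (8.7500,-23.7100)
Δp = p'−p = (1.0938,-2.9638); α = Δx/Fx = (35/32) / (35/4) = 1/8
check: Δy/Fy = (-2371/800) / (-2371/100) = 1/8 ✓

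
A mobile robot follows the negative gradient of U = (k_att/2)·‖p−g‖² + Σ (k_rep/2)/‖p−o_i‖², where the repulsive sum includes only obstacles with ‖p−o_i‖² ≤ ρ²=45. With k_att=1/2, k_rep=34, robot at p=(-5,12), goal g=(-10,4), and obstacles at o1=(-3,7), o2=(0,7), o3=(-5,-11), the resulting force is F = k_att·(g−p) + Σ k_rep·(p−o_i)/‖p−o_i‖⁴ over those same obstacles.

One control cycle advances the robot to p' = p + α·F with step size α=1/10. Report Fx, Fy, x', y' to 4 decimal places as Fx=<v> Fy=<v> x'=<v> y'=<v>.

Fx=-2.5809 Fy=-3.7979 x'=-5.2581 y'=11.6202

F_att = 1/2·(g−p) = 1/2·(-5,-8) = (-2.5000,-4.0000)
o1: d²=29 ≤ ρ²=45; F_rep = 34·(-2,5)/29² = (-0.0809,0.2021)
o2: d²=50 > ρ²=45 → inactive
o3: d²=529 > ρ²=45 → inactive
F = F_att + ΣF_rep = (-2.5809,-3.7979)
p' = p + 1/10·F = (-5.2581,11.6202)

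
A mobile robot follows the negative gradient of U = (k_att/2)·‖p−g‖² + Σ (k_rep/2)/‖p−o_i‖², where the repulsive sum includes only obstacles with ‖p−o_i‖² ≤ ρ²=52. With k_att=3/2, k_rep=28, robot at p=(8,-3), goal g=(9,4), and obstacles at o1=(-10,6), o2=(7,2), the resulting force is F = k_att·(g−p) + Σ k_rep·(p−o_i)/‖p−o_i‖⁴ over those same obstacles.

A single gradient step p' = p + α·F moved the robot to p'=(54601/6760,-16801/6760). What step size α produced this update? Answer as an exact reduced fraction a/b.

α = 1/20

F_att = 3/2·(g−p) = 3/2·(1,7) = (1.5000,10.5000)
o1: d²=405 > ρ²=52 → inactive
o2: d²=26 ≤ ρ²=52; F_rep = 28·(1,-5)/26² = (0.0414,-0.2071)
F = F_att + ΣF_rep = (1.5414,10.2929)
Δp = p'−p = (0.0771,0.5146); α = Δx/Fx = (521/6760) / (521/338) = 1/20
check: Δy/Fy = (3479/6760) / (3479/338) = 1/20 ✓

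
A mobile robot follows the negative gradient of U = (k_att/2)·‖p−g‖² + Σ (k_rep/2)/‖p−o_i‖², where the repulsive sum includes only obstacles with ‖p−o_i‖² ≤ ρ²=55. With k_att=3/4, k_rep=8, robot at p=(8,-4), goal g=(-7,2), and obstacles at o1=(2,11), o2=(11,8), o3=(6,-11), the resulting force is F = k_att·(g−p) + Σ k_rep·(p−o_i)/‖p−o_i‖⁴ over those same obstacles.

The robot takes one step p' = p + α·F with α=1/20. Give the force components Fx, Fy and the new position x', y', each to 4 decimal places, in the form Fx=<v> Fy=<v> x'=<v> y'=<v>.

F_att = 3/4·(g−p) = 3/4·(-15,6) = (-11.2500,4.5000)
o1: d²=261 > ρ²=55 → inactive
o2: d²=153 > ρ²=55 → inactive
o3: d²=53 ≤ ρ²=55; F_rep = 8·(2,7)/53² = (0.0057,0.0199)
F = F_att + ΣF_rep = (-11.2443,4.5199)
p' = p + 1/20·F = (7.4378,-3.7740)

Fx=-11.2443 Fy=4.5199 x'=7.4378 y'=-3.7740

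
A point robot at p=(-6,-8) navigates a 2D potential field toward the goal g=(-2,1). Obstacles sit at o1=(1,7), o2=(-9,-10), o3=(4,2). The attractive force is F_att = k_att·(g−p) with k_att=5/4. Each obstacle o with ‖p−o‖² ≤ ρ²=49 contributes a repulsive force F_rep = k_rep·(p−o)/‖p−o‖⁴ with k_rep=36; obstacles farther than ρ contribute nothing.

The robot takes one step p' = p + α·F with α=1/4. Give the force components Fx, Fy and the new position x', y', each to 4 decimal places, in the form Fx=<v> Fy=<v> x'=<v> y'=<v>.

Fx=5.6391 Fy=11.6760 x'=-4.5902 y'=-5.0810

F_att = 5/4·(g−p) = 5/4·(4,9) = (5.0000,11.2500)
o1: d²=274 > ρ²=49 → inactive
o2: d²=13 ≤ ρ²=49; F_rep = 36·(3,2)/13² = (0.6391,0.4260)
o3: d²=200 > ρ²=49 → inactive
F = F_att + ΣF_rep = (5.6391,11.6760)
p' = p + 1/4·F = (-4.5902,-5.0810)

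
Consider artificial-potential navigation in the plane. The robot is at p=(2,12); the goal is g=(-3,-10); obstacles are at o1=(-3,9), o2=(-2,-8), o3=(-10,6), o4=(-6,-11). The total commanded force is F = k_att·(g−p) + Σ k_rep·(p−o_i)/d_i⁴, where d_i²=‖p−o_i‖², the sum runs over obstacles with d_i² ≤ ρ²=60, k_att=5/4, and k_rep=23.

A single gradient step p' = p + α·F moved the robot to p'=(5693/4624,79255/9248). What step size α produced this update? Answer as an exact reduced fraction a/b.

F_att = 5/4·(g−p) = 5/4·(-5,-22) = (-6.2500,-27.5000)
o1: d²=34 ≤ ρ²=60; F_rep = 23·(5,3)/34² = (0.0995,0.0597)
o2: d²=416 > ρ²=60 → inactive
o3: d²=180 > ρ²=60 → inactive
o4: d²=593 > ρ²=60 → inactive
F = F_att + ΣF_rep = (-6.1505,-27.4403)
Δp = p'−p = (-0.7688,-3.4300); α = Δx/Fx = (-3555/4624) / (-3555/578) = 1/8
check: Δy/Fy = (-31721/9248) / (-31721/1156) = 1/8 ✓

α = 1/8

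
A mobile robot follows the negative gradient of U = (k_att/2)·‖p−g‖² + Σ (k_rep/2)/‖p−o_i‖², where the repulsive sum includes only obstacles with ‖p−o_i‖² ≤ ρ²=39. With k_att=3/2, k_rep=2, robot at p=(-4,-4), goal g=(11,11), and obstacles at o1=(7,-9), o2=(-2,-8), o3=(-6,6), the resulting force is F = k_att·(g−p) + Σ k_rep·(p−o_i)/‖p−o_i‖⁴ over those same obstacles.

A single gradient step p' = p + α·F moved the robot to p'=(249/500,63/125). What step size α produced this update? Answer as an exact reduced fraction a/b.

α = 1/5

F_att = 3/2·(g−p) = 3/2·(15,15) = (22.5000,22.5000)
o1: d²=146 > ρ²=39 → inactive
o2: d²=20 ≤ ρ²=39; F_rep = 2·(-2,4)/20² = (-0.0100,0.0200)
o3: d²=104 > ρ²=39 → inactive
F = F_att + ΣF_rep = (22.4900,22.5200)
Δp = p'−p = (4.4980,4.5040); α = Δx/Fx = (2249/500) / (2249/100) = 1/5
check: Δy/Fy = (563/125) / (563/25) = 1/5 ✓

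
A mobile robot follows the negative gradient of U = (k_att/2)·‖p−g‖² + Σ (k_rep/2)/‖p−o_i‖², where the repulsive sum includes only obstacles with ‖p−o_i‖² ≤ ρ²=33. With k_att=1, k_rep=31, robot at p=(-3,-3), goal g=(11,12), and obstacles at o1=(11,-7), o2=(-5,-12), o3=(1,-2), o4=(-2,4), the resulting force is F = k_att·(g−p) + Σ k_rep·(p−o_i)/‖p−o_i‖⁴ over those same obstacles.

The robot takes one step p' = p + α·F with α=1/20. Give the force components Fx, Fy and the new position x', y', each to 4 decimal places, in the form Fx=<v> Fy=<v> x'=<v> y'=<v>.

Fx=13.5709 Fy=14.8927 x'=-2.3215 y'=-2.2554

F_att = 1·(g−p) = 1·(14,15) = (14.0000,15.0000)
o1: d²=212 > ρ²=33 → inactive
o2: d²=85 > ρ²=33 → inactive
o3: d²=17 ≤ ρ²=33; F_rep = 31·(-4,-1)/17² = (-0.4291,-0.1073)
o4: d²=50 > ρ²=33 → inactive
F = F_att + ΣF_rep = (13.5709,14.8927)
p' = p + 1/20·F = (-2.3215,-2.2554)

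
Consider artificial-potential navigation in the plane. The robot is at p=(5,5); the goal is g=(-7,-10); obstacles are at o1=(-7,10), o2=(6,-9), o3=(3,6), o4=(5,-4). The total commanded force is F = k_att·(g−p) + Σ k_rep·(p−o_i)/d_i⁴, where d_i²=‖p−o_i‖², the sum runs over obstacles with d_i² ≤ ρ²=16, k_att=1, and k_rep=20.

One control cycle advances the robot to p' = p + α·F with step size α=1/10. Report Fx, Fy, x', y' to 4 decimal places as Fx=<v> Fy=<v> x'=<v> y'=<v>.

F_att = 1·(g−p) = 1·(-12,-15) = (-12.0000,-15.0000)
o1: d²=169 > ρ²=16 → inactive
o2: d²=197 > ρ²=16 → inactive
o3: d²=5 ≤ ρ²=16; F_rep = 20·(2,-1)/5² = (1.6000,-0.8000)
o4: d²=81 > ρ²=16 → inactive
F = F_att + ΣF_rep = (-10.4000,-15.8000)
p' = p + 1/10·F = (3.9600,3.4200)

Fx=-10.4000 Fy=-15.8000 x'=3.9600 y'=3.4200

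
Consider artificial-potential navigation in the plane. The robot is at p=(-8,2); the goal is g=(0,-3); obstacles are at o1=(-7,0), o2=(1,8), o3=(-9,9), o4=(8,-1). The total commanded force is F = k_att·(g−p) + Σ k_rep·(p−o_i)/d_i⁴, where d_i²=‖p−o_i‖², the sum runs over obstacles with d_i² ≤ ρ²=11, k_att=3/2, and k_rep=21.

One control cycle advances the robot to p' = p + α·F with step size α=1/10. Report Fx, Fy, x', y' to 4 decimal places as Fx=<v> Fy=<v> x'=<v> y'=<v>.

Fx=11.1600 Fy=-5.8200 x'=-6.8840 y'=1.4180

F_att = 3/2·(g−p) = 3/2·(8,-5) = (12.0000,-7.5000)
o1: d²=5 ≤ ρ²=11; F_rep = 21·(-1,2)/5² = (-0.8400,1.6800)
o2: d²=117 > ρ²=11 → inactive
o3: d²=50 > ρ²=11 → inactive
o4: d²=265 > ρ²=11 → inactive
F = F_att + ΣF_rep = (11.1600,-5.8200)
p' = p + 1/10·F = (-6.8840,1.4180)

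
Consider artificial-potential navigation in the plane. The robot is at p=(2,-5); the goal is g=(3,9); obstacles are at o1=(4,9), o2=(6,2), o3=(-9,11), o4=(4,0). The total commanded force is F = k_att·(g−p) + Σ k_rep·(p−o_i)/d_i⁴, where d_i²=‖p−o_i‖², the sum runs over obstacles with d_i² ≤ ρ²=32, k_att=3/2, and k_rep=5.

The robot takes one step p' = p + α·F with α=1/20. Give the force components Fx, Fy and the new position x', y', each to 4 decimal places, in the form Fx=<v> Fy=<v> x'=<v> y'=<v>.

F_att = 3/2·(g−p) = 3/2·(1,14) = (1.5000,21.0000)
o1: d²=200 > ρ²=32 → inactive
o2: d²=65 > ρ²=32 → inactive
o3: d²=377 > ρ²=32 → inactive
o4: d²=29 ≤ ρ²=32; F_rep = 5·(-2,-5)/29² = (-0.0119,-0.0297)
F = F_att + ΣF_rep = (1.4881,20.9703)
p' = p + 1/20·F = (2.0744,-3.9515)

Fx=1.4881 Fy=20.9703 x'=2.0744 y'=-3.9515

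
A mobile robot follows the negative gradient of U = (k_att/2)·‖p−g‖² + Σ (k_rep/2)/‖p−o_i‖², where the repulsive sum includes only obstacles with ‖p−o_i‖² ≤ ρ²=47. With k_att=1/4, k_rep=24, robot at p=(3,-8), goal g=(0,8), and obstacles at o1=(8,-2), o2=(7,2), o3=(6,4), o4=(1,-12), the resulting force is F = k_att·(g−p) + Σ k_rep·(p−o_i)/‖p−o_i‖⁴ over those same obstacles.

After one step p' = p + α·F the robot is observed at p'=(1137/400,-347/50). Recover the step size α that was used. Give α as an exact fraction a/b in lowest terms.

F_att = 1/4·(g−p) = 1/4·(-3,16) = (-0.7500,4.0000)
o1: d²=61 > ρ²=47 → inactive
o2: d²=116 > ρ²=47 → inactive
o3: d²=153 > ρ²=47 → inactive
o4: d²=20 ≤ ρ²=47; F_rep = 24·(2,4)/20² = (0.1200,0.2400)
F = F_att + ΣF_rep = (-0.6300,4.2400)
Δp = p'−p = (-0.1575,1.0600); α = Δx/Fx = (-63/400) / (-63/100) = 1/4
check: Δy/Fy = (53/50) / (106/25) = 1/4 ✓

α = 1/4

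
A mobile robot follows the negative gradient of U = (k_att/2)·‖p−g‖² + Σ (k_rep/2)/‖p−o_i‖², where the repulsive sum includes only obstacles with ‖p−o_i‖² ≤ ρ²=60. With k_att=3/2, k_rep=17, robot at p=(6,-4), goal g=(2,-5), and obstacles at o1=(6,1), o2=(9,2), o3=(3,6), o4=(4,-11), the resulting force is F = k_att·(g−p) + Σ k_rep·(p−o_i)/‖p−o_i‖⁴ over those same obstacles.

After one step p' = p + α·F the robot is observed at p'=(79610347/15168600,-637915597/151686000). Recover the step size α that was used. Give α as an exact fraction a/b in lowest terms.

F_att = 3/2·(g−p) = 3/2·(-4,-1) = (-6.0000,-1.5000)
o1: d²=25 ≤ ρ²=60; F_rep = 17·(0,-5)/25² = (0.0000,-0.1360)
o2: d²=45 ≤ ρ²=60; F_rep = 17·(-3,-6)/45² = (-0.0252,-0.0504)
o3: d²=109 > ρ²=60 → inactive
o4: d²=53 ≤ ρ²=60; F_rep = 17·(2,7)/53² = (0.0121,0.0424)
F = F_att + ΣF_rep = (-6.0131,-1.6440)
Δp = p'−p = (-0.7516,-0.2055); α = Δx/Fx = (-11401253/15168600) / (-11401253/1896075) = 1/8
check: Δy/Fy = (-31171597/151686000) / (-31171597/18960750) = 1/8 ✓

α = 1/8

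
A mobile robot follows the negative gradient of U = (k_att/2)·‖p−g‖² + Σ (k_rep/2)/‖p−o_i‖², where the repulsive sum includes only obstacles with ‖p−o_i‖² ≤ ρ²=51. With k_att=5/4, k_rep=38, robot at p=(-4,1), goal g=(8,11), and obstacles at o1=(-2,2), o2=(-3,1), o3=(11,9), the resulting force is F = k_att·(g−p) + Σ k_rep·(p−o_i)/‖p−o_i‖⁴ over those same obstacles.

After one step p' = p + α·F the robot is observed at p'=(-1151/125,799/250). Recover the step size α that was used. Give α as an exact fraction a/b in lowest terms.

F_att = 5/4·(g−p) = 5/4·(12,10) = (15.0000,12.5000)
o1: d²=5 ≤ ρ²=51; F_rep = 38·(-2,-1)/5² = (-3.0400,-1.5200)
o2: d²=1 ≤ ρ²=51; F_rep = 38·(-1,0)/1² = (-38.0000,0.0000)
o3: d²=289 > ρ²=51 → inactive
F = F_att + ΣF_rep = (-26.0400,10.9800)
Δp = p'−p = (-5.2080,2.1960); α = Δx/Fx = (-651/125) / (-651/25) = 1/5
check: Δy/Fy = (549/250) / (549/50) = 1/5 ✓

α = 1/5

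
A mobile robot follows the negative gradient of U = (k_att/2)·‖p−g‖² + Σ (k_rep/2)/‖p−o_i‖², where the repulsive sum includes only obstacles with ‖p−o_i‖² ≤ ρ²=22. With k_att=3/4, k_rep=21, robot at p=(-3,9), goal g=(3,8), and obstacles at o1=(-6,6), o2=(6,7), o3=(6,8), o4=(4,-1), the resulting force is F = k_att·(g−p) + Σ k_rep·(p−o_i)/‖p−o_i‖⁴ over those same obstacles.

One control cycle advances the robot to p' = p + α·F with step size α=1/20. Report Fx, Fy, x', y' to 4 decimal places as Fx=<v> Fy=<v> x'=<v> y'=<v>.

F_att = 3/4·(g−p) = 3/4·(6,-1) = (4.5000,-0.7500)
o1: d²=18 ≤ ρ²=22; F_rep = 21·(3,3)/18² = (0.1944,0.1944)
o2: d²=85 > ρ²=22 → inactive
o3: d²=82 > ρ²=22 → inactive
o4: d²=149 > ρ²=22 → inactive
F = F_att + ΣF_rep = (4.6944,-0.5556)
p' = p + 1/20·F = (-2.7653,8.9722)

Fx=4.6944 Fy=-0.5556 x'=-2.7653 y'=8.9722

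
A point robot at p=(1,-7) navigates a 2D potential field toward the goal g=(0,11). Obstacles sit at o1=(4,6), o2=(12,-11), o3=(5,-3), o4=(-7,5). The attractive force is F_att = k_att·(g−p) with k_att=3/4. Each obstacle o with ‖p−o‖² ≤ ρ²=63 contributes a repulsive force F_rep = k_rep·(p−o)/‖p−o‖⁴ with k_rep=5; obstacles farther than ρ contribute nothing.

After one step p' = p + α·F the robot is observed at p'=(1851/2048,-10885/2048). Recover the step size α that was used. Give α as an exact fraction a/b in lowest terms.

F_att = 3/4·(g−p) = 3/4·(-1,18) = (-0.7500,13.5000)
o1: d²=178 > ρ²=63 → inactive
o2: d²=137 > ρ²=63 → inactive
o3: d²=32 ≤ ρ²=63; F_rep = 5·(-4,-4)/32² = (-0.0195,-0.0195)
o4: d²=208 > ρ²=63 → inactive
F = F_att + ΣF_rep = (-0.7695,13.4805)
Δp = p'−p = (-0.0962,1.6851); α = Δx/Fx = (-197/2048) / (-197/256) = 1/8
check: Δy/Fy = (3451/2048) / (3451/256) = 1/8 ✓

α = 1/8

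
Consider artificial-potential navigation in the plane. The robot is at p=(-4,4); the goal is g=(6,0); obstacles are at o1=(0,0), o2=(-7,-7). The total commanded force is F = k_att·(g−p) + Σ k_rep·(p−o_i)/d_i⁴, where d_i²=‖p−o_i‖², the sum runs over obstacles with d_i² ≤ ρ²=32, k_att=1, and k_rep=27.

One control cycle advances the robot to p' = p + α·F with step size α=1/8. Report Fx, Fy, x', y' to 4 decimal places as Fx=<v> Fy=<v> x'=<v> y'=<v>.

Fx=9.8945 Fy=-3.8945 x'=-2.7632 y'=3.5132

F_att = 1·(g−p) = 1·(10,-4) = (10.0000,-4.0000)
o1: d²=32 ≤ ρ²=32; F_rep = 27·(-4,4)/32² = (-0.1055,0.1055)
o2: d²=130 > ρ²=32 → inactive
F = F_att + ΣF_rep = (9.8945,-3.8945)
p' = p + 1/8·F = (-2.7632,3.5132)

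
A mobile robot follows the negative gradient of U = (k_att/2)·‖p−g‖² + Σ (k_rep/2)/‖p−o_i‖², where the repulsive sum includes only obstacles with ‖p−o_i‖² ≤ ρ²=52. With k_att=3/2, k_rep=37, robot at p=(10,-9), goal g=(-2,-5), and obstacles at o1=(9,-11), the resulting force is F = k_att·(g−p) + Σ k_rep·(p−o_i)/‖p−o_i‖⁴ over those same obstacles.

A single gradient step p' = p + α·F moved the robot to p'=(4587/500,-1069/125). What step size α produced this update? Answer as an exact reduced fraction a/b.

α = 1/20

F_att = 3/2·(g−p) = 3/2·(-12,4) = (-18.0000,6.0000)
o1: d²=5 ≤ ρ²=52; F_rep = 37·(1,2)/5² = (1.4800,2.9600)
F = F_att + ΣF_rep = (-16.5200,8.9600)
Δp = p'−p = (-0.8260,0.4480); α = Δx/Fx = (-413/500) / (-413/25) = 1/20
check: Δy/Fy = (56/125) / (224/25) = 1/20 ✓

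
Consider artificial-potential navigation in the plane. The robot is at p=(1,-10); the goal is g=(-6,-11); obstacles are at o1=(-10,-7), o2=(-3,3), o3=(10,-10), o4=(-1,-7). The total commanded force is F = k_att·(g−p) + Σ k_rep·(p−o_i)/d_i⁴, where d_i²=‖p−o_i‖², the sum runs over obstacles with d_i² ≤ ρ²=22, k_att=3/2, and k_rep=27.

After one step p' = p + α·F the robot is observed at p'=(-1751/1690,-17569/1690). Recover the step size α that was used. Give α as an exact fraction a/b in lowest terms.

F_att = 3/2·(g−p) = 3/2·(-7,-1) = (-10.5000,-1.5000)
o1: d²=130 > ρ²=22 → inactive
o2: d²=185 > ρ²=22 → inactive
o3: d²=81 > ρ²=22 → inactive
o4: d²=13 ≤ ρ²=22; F_rep = 27·(2,-3)/13² = (0.3195,-0.4793)
F = F_att + ΣF_rep = (-10.1805,-1.9793)
Δp = p'−p = (-2.0361,-0.3959); α = Δx/Fx = (-3441/1690) / (-3441/338) = 1/5
check: Δy/Fy = (-669/1690) / (-669/338) = 1/5 ✓

α = 1/5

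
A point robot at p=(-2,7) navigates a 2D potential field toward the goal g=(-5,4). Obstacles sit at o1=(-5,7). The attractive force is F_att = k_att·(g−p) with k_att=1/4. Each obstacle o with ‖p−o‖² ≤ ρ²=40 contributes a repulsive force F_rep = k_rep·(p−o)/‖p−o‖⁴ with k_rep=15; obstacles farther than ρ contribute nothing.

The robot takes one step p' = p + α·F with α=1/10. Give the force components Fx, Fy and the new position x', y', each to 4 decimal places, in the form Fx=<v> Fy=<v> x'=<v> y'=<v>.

F_att = 1/4·(g−p) = 1/4·(-3,-3) = (-0.7500,-0.7500)
o1: d²=9 ≤ ρ²=40; F_rep = 15·(3,0)/9² = (0.5556,0.0000)
F = F_att + ΣF_rep = (-0.1944,-0.7500)
p' = p + 1/10·F = (-2.0194,6.9250)

Fx=-0.1944 Fy=-0.7500 x'=-2.0194 y'=6.9250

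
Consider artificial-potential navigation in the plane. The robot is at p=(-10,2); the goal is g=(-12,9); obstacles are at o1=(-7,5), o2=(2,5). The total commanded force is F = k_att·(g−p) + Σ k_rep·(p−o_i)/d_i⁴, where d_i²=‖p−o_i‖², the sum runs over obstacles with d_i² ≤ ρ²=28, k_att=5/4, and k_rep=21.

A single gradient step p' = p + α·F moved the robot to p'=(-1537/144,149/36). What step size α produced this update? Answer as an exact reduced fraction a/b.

F_att = 5/4·(g−p) = 5/4·(-2,7) = (-2.5000,8.7500)
o1: d²=18 ≤ ρ²=28; F_rep = 21·(-3,-3)/18² = (-0.1944,-0.1944)
o2: d²=153 > ρ²=28 → inactive
F = F_att + ΣF_rep = (-2.6944,8.5556)
Δp = p'−p = (-0.6736,2.1389); α = Δx/Fx = (-97/144) / (-97/36) = 1/4
check: Δy/Fy = (77/36) / (77/9) = 1/4 ✓

α = 1/4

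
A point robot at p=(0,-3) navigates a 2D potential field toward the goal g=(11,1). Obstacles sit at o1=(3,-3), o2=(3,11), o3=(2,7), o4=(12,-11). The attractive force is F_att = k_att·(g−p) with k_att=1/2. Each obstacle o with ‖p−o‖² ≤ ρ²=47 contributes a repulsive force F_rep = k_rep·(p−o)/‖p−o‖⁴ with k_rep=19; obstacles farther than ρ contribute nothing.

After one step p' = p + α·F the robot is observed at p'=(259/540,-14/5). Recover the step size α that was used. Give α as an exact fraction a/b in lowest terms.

α = 1/10

F_att = 1/2·(g−p) = 1/2·(11,4) = (5.5000,2.0000)
o1: d²=9 ≤ ρ²=47; F_rep = 19·(-3,0)/9² = (-0.7037,0.0000)
o2: d²=205 > ρ²=47 → inactive
o3: d²=104 > ρ²=47 → inactive
o4: d²=208 > ρ²=47 → inactive
F = F_att + ΣF_rep = (4.7963,2.0000)
Δp = p'−p = (0.4796,0.2000); α = Δx/Fx = (259/540) / (259/54) = 1/10
check: Δy/Fy = (1/5) / (2) = 1/10 ✓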